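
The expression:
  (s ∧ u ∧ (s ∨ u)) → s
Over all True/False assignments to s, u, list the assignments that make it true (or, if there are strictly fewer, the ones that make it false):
is always true.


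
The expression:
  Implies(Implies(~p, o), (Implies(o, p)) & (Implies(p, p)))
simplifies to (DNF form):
p | ~o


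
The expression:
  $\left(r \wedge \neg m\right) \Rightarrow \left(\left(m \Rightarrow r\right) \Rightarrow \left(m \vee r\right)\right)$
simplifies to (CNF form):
$\text{True}$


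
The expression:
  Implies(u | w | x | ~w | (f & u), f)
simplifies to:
f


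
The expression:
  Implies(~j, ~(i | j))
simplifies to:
j | ~i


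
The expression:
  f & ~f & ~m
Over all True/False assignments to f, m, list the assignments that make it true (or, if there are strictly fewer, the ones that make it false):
is never true.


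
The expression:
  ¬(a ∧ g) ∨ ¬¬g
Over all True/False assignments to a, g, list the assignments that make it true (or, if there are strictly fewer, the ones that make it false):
is always true.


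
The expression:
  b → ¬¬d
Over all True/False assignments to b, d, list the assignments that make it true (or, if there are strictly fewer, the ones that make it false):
is false only for:
  b=True, d=False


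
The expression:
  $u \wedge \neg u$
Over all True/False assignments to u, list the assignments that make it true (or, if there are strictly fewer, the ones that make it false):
is never true.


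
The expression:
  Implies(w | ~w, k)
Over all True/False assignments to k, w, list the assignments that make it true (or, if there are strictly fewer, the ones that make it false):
is true only for:
  k=True, w=False;
  k=True, w=True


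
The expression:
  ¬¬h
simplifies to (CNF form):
h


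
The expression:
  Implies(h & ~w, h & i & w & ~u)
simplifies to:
w | ~h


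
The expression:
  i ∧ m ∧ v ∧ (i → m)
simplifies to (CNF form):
i ∧ m ∧ v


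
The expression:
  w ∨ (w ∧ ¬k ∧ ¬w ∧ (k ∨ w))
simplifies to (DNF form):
w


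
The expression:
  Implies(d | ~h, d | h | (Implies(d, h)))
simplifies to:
True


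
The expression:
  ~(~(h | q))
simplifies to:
h | q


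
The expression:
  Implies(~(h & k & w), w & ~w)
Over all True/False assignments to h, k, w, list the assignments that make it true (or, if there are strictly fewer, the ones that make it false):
is true only for:
  h=True, k=True, w=True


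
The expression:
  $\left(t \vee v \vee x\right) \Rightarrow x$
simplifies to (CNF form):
$\left(x \vee \neg t\right) \wedge \left(x \vee \neg v\right)$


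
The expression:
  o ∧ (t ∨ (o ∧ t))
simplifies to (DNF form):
o ∧ t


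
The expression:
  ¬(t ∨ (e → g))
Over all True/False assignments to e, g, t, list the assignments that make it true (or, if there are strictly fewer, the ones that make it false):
is true only for:
  e=True, g=False, t=False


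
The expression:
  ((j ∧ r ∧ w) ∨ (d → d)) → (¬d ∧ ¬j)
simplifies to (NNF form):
¬d ∧ ¬j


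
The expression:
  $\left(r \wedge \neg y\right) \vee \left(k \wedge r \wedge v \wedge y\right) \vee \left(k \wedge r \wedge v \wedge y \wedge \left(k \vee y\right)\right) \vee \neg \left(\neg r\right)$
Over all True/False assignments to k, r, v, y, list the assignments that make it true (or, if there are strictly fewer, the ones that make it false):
is true only for:
  k=False, r=True, v=False, y=False;
  k=False, r=True, v=False, y=True;
  k=False, r=True, v=True, y=False;
  k=False, r=True, v=True, y=True;
  k=True, r=True, v=False, y=False;
  k=True, r=True, v=False, y=True;
  k=True, r=True, v=True, y=False;
  k=True, r=True, v=True, y=True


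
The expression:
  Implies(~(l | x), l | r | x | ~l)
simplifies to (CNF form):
True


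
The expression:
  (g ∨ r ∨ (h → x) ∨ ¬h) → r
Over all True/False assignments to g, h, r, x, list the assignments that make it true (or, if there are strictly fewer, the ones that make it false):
is false only for:
  g=False, h=False, r=False, x=False;
  g=False, h=False, r=False, x=True;
  g=False, h=True, r=False, x=True;
  g=True, h=False, r=False, x=False;
  g=True, h=False, r=False, x=True;
  g=True, h=True, r=False, x=False;
  g=True, h=True, r=False, x=True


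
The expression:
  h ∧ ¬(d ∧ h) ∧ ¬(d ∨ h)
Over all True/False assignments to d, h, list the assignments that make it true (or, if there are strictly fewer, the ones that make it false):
is never true.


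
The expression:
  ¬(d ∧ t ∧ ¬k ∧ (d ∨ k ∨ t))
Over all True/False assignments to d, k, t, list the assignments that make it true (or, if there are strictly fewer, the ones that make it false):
is false only for:
  d=True, k=False, t=True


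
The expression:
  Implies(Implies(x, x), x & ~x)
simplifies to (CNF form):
False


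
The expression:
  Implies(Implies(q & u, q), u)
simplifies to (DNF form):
u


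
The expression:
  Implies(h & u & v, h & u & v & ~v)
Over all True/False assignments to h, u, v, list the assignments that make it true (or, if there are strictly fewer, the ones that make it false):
is false only for:
  h=True, u=True, v=True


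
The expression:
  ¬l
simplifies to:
¬l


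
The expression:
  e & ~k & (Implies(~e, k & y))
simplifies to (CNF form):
e & ~k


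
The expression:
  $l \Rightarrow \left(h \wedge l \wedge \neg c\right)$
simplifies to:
$\left(h \wedge \neg c\right) \vee \neg l$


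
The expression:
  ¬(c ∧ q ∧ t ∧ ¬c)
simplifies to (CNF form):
True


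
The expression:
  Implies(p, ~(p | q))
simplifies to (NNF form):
~p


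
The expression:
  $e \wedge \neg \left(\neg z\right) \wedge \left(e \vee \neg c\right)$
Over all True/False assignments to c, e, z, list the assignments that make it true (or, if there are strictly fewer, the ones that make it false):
is true only for:
  c=False, e=True, z=True;
  c=True, e=True, z=True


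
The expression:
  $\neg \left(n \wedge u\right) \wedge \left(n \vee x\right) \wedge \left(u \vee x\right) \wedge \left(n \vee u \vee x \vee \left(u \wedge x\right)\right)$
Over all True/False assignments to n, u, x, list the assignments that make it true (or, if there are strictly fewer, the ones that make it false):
is true only for:
  n=False, u=False, x=True;
  n=False, u=True, x=True;
  n=True, u=False, x=True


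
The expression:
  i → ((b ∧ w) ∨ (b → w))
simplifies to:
w ∨ ¬b ∨ ¬i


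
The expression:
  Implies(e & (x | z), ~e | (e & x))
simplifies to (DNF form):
x | ~e | ~z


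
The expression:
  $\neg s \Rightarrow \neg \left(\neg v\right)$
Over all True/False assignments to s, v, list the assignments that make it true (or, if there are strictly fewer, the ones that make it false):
is false only for:
  s=False, v=False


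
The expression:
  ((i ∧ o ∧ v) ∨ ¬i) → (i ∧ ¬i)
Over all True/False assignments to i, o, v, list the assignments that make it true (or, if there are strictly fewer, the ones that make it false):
is true only for:
  i=True, o=False, v=False;
  i=True, o=False, v=True;
  i=True, o=True, v=False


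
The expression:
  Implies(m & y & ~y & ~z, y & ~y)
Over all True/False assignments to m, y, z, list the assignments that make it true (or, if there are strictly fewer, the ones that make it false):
is always true.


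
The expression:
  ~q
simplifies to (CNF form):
~q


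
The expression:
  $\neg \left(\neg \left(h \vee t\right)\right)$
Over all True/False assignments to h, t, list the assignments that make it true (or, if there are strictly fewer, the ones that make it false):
is false only for:
  h=False, t=False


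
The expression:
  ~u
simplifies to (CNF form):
~u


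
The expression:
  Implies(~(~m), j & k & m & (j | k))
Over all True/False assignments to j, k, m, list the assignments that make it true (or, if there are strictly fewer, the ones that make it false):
is false only for:
  j=False, k=False, m=True;
  j=False, k=True, m=True;
  j=True, k=False, m=True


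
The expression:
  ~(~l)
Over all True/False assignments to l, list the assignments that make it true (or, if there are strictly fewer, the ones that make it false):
is true only for:
  l=True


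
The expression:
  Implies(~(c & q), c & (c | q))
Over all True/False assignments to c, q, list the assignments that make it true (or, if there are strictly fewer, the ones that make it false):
is true only for:
  c=True, q=False;
  c=True, q=True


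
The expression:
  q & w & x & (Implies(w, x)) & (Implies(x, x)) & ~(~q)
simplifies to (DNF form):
q & w & x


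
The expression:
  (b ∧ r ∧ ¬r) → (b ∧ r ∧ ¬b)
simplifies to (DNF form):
True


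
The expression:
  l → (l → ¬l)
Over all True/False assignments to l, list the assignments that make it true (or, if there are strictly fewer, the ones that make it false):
is true only for:
  l=False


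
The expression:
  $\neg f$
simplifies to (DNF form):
$\neg f$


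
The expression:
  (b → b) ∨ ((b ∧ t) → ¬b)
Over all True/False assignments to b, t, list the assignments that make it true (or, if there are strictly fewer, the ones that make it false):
is always true.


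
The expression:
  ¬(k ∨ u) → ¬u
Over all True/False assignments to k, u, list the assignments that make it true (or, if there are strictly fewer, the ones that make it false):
is always true.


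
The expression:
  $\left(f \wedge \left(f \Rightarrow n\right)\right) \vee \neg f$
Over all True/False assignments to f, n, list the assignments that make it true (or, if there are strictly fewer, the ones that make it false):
is false only for:
  f=True, n=False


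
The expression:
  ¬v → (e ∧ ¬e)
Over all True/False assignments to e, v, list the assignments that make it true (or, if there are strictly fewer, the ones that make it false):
is true only for:
  e=False, v=True;
  e=True, v=True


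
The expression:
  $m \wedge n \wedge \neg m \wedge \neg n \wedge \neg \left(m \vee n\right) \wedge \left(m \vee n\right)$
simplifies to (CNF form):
$\text{False}$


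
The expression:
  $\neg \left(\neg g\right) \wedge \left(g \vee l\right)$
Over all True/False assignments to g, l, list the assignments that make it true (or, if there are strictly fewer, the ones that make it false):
is true only for:
  g=True, l=False;
  g=True, l=True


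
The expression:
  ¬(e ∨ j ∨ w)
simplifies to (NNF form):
¬e ∧ ¬j ∧ ¬w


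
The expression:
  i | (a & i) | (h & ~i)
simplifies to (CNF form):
h | i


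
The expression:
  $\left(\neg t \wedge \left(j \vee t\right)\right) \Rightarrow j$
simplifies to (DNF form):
$\text{True}$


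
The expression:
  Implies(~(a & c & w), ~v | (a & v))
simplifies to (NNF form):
a | ~v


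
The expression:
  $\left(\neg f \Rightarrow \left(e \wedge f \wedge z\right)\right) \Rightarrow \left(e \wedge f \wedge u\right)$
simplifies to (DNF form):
$\left(e \wedge u\right) \vee \neg f$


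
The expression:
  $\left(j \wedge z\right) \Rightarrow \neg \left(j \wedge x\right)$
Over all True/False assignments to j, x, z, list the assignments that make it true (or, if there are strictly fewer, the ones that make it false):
is false only for:
  j=True, x=True, z=True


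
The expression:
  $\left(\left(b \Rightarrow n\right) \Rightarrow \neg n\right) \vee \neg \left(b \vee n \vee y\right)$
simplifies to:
$\neg n$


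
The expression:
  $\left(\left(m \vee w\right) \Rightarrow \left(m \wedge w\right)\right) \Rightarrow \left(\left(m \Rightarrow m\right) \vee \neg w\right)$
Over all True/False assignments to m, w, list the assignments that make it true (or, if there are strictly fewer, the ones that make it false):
is always true.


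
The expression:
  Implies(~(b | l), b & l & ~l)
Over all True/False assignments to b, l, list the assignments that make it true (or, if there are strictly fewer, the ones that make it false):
is false only for:
  b=False, l=False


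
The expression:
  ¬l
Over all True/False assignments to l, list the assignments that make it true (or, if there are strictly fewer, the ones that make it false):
is true only for:
  l=False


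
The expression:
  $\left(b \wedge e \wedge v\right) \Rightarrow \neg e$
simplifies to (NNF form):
$\neg b \vee \neg e \vee \neg v$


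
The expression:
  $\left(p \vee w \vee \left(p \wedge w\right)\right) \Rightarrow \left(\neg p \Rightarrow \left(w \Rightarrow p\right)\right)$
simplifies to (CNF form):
$p \vee \neg w$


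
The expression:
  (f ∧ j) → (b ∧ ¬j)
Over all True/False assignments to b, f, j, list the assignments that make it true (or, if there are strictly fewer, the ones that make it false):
is false only for:
  b=False, f=True, j=True;
  b=True, f=True, j=True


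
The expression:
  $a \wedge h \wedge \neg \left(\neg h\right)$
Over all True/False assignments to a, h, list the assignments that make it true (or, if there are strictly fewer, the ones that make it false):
is true only for:
  a=True, h=True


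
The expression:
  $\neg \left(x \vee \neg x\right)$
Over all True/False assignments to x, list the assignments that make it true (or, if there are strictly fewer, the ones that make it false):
is never true.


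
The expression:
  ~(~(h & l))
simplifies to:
h & l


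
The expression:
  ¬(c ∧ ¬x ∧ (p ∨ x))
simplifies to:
x ∨ ¬c ∨ ¬p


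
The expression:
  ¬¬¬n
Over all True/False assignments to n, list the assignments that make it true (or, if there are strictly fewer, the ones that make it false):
is true only for:
  n=False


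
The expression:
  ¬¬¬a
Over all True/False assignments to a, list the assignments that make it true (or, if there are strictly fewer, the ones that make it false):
is true only for:
  a=False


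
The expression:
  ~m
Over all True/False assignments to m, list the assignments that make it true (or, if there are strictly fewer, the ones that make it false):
is true only for:
  m=False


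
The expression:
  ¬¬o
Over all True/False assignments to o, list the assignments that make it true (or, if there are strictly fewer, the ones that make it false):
is true only for:
  o=True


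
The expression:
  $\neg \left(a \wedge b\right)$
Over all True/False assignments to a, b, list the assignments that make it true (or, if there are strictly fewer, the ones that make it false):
is false only for:
  a=True, b=True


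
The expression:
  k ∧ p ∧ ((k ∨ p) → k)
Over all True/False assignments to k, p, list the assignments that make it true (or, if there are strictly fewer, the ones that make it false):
is true only for:
  k=True, p=True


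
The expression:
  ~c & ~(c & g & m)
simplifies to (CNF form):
~c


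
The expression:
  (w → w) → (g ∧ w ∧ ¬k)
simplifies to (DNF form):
g ∧ w ∧ ¬k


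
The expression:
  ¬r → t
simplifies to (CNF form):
r ∨ t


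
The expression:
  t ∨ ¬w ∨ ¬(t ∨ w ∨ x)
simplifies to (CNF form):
t ∨ ¬w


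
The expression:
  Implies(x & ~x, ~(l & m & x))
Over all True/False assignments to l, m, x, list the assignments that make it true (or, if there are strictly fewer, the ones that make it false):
is always true.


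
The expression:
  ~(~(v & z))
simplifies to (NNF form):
v & z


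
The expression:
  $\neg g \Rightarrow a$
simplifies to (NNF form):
$a \vee g$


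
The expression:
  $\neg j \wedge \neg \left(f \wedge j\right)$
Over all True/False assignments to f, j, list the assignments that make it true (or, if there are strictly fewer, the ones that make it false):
is true only for:
  f=False, j=False;
  f=True, j=False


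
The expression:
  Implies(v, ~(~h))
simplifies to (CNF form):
h | ~v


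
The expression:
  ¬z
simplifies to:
¬z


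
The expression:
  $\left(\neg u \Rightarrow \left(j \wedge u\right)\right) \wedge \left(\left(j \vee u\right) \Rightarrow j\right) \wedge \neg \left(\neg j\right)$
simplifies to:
$j \wedge u$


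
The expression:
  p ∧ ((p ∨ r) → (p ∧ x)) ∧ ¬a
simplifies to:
p ∧ x ∧ ¬a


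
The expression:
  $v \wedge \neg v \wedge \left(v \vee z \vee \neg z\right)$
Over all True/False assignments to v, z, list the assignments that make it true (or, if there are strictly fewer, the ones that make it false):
is never true.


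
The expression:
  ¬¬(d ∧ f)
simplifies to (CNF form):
d ∧ f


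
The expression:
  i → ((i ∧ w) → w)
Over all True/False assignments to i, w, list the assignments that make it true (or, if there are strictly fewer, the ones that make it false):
is always true.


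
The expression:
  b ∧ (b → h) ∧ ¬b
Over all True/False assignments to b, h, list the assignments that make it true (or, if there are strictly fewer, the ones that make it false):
is never true.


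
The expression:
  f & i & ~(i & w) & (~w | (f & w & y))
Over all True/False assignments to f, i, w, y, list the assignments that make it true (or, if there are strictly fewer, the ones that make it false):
is true only for:
  f=True, i=True, w=False, y=False;
  f=True, i=True, w=False, y=True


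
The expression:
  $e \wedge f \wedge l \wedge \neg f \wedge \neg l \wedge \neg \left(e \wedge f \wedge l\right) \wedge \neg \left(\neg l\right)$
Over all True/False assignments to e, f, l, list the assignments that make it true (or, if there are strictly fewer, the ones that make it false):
is never true.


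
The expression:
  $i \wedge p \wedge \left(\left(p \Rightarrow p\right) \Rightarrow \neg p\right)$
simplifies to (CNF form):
$\text{False}$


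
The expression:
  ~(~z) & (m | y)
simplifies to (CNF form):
z & (m | y)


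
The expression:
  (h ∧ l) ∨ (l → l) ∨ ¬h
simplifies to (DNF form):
True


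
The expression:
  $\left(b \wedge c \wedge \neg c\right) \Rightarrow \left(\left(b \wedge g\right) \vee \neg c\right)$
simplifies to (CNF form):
$\text{True}$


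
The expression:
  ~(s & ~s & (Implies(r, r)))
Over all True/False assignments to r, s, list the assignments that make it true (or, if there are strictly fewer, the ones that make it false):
is always true.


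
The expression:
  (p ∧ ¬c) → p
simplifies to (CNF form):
True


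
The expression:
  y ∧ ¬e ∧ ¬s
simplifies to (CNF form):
y ∧ ¬e ∧ ¬s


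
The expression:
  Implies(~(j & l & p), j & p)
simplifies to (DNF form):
j & p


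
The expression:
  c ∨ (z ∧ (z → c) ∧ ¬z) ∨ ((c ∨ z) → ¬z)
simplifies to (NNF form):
c ∨ ¬z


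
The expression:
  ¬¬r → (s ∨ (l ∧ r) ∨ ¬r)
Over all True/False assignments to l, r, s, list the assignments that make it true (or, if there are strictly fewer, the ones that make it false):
is false only for:
  l=False, r=True, s=False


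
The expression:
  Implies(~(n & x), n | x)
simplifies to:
n | x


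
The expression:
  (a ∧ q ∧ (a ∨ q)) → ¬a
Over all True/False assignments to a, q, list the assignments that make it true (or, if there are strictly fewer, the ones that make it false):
is false only for:
  a=True, q=True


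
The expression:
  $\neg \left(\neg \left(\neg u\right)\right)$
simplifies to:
$\neg u$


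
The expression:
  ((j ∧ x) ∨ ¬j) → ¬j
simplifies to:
¬j ∨ ¬x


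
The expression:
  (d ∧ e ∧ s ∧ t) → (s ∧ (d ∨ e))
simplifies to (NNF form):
True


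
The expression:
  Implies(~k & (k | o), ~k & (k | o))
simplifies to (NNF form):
True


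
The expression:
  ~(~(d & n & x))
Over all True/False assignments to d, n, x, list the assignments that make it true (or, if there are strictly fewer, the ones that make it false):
is true only for:
  d=True, n=True, x=True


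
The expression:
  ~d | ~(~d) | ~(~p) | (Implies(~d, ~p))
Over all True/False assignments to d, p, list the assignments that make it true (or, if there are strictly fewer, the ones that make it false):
is always true.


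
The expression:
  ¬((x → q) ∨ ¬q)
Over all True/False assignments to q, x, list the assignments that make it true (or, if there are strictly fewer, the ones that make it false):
is never true.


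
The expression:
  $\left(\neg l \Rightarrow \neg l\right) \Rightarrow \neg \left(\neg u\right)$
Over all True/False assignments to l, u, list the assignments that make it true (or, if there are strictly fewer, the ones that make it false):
is true only for:
  l=False, u=True;
  l=True, u=True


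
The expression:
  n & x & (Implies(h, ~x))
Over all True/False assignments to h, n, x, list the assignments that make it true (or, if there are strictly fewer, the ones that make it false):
is true only for:
  h=False, n=True, x=True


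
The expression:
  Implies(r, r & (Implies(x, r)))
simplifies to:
True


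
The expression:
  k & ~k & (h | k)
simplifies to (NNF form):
False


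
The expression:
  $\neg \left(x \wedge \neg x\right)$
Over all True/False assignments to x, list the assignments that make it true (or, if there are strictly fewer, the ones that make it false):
is always true.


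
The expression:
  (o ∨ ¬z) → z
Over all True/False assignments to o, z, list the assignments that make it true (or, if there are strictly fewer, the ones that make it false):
is true only for:
  o=False, z=True;
  o=True, z=True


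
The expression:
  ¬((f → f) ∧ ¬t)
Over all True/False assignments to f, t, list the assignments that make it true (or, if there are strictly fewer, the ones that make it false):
is true only for:
  f=False, t=True;
  f=True, t=True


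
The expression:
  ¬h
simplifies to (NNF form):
¬h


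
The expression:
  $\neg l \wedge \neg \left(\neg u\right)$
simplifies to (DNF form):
$u \wedge \neg l$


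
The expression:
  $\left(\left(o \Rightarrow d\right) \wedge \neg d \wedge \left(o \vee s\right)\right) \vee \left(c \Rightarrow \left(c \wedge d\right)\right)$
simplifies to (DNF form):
$d \vee \left(s \wedge \neg o\right) \vee \neg c$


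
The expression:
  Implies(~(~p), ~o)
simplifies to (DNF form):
~o | ~p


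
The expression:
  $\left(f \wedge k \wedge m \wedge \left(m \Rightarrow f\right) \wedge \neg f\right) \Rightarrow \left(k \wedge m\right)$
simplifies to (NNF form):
$\text{True}$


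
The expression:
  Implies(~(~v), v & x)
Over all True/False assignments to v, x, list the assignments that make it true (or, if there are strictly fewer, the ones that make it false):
is false only for:
  v=True, x=False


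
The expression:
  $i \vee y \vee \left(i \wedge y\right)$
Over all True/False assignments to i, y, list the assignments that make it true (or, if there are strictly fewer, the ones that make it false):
is false only for:
  i=False, y=False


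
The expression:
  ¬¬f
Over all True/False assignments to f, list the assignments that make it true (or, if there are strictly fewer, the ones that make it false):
is true only for:
  f=True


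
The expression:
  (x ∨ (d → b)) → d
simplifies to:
d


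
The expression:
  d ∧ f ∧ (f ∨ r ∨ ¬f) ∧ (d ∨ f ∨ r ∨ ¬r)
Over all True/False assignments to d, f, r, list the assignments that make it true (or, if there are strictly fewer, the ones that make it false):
is true only for:
  d=True, f=True, r=False;
  d=True, f=True, r=True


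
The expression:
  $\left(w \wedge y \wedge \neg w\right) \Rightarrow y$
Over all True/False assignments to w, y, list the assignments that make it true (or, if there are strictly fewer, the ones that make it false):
is always true.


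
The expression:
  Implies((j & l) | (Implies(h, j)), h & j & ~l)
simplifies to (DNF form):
(h & ~j) | (h & ~l)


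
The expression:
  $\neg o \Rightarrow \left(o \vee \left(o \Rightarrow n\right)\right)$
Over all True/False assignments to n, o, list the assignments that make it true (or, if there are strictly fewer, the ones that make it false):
is always true.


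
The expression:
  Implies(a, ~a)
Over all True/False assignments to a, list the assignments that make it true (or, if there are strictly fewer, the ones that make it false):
is true only for:
  a=False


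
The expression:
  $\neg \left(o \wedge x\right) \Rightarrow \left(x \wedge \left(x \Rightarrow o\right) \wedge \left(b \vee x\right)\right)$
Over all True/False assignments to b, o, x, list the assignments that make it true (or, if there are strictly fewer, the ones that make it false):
is true only for:
  b=False, o=True, x=True;
  b=True, o=True, x=True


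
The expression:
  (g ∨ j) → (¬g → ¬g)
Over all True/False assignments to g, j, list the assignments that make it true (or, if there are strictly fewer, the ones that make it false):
is always true.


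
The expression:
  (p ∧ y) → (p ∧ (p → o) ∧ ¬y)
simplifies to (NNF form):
¬p ∨ ¬y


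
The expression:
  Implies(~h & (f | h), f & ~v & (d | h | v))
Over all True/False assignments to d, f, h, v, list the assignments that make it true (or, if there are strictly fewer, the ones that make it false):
is false only for:
  d=False, f=True, h=False, v=False;
  d=False, f=True, h=False, v=True;
  d=True, f=True, h=False, v=True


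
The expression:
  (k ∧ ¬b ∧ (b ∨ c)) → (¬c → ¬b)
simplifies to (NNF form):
True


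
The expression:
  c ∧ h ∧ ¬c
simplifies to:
False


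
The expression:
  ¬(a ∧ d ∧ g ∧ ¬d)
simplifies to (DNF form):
True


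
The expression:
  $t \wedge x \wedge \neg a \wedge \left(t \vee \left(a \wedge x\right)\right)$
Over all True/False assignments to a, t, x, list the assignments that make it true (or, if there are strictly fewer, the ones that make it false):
is true only for:
  a=False, t=True, x=True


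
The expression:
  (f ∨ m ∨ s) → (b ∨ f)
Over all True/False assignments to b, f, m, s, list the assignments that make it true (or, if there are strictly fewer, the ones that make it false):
is false only for:
  b=False, f=False, m=False, s=True;
  b=False, f=False, m=True, s=False;
  b=False, f=False, m=True, s=True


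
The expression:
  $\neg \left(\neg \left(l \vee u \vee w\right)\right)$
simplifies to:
$l \vee u \vee w$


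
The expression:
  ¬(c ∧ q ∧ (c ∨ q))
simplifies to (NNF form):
¬c ∨ ¬q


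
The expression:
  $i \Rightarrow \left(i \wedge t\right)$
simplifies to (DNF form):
$t \vee \neg i$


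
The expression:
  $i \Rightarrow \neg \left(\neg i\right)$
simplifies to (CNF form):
$\text{True}$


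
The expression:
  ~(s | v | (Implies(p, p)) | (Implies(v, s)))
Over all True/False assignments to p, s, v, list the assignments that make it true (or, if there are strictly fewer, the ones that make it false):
is never true.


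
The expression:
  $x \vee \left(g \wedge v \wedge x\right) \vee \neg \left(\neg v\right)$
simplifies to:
$v \vee x$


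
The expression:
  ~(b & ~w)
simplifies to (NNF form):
w | ~b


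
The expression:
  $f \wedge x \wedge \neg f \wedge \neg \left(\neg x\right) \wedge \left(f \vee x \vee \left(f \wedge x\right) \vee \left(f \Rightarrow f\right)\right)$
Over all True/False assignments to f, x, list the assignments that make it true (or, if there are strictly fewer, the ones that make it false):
is never true.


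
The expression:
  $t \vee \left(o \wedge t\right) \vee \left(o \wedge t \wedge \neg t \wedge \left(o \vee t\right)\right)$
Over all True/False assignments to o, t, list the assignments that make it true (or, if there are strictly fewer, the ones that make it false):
is true only for:
  o=False, t=True;
  o=True, t=True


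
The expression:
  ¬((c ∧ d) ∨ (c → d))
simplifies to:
c ∧ ¬d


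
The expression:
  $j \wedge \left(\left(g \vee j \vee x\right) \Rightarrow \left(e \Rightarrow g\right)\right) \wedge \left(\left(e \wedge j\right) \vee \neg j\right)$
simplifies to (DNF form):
$e \wedge g \wedge j$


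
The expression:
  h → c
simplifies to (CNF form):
c ∨ ¬h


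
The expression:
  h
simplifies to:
h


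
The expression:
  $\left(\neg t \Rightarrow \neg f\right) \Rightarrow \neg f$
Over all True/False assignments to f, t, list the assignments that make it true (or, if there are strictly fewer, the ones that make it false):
is false only for:
  f=True, t=True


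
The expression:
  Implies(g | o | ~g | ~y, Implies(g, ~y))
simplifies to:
~g | ~y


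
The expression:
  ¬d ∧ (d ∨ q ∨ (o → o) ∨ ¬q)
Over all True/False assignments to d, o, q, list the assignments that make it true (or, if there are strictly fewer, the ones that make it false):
is true only for:
  d=False, o=False, q=False;
  d=False, o=False, q=True;
  d=False, o=True, q=False;
  d=False, o=True, q=True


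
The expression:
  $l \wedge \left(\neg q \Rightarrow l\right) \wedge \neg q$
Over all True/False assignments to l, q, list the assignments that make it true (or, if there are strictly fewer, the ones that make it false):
is true only for:
  l=True, q=False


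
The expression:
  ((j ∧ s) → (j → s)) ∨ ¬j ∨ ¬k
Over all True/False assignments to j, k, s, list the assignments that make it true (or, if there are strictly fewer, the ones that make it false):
is always true.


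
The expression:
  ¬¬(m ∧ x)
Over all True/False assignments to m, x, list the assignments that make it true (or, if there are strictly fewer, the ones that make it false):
is true only for:
  m=True, x=True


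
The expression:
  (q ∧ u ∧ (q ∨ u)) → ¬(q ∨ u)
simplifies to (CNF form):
¬q ∨ ¬u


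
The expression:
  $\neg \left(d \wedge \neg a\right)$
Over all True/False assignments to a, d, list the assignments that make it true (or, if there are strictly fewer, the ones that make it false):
is false only for:
  a=False, d=True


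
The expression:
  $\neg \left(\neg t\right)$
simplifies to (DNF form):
$t$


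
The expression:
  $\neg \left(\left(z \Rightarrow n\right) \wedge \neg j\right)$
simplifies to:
$j \vee \left(z \wedge \neg n\right)$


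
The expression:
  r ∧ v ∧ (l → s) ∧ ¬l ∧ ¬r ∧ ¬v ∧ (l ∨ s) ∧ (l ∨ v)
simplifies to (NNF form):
False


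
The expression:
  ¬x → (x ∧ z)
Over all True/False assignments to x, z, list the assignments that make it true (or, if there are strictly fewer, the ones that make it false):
is true only for:
  x=True, z=False;
  x=True, z=True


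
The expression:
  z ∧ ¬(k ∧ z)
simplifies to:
z ∧ ¬k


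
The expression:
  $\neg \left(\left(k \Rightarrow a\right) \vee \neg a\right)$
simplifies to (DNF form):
$\text{False}$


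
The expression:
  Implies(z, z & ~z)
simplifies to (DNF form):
~z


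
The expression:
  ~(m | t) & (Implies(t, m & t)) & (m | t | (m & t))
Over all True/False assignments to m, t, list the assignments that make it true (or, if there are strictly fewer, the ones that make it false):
is never true.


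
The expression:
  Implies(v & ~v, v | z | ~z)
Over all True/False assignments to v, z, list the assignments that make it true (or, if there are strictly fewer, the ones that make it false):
is always true.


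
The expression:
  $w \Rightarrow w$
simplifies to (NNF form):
$\text{True}$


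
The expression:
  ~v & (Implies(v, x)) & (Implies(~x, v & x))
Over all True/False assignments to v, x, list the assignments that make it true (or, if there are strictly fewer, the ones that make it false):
is true only for:
  v=False, x=True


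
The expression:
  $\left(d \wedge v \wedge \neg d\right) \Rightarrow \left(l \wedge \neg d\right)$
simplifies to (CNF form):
$\text{True}$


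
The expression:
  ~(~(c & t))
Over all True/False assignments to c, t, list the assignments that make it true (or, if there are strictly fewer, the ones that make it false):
is true only for:
  c=True, t=True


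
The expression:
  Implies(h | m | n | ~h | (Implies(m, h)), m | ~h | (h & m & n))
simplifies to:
m | ~h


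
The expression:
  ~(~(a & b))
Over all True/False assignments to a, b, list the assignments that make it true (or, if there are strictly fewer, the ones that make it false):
is true only for:
  a=True, b=True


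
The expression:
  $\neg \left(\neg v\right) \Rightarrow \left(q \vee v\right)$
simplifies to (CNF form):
$\text{True}$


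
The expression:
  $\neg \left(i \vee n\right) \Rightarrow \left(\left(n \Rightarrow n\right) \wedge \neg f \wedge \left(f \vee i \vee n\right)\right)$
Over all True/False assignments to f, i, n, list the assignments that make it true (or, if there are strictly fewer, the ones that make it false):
is false only for:
  f=False, i=False, n=False;
  f=True, i=False, n=False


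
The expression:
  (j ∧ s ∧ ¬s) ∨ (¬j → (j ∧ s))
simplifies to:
j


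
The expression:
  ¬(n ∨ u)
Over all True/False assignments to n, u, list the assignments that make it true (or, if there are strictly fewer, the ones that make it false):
is true only for:
  n=False, u=False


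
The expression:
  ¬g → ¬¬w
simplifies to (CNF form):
g ∨ w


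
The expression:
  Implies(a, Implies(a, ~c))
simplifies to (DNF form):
~a | ~c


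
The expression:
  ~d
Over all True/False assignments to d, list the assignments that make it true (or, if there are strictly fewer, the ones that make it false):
is true only for:
  d=False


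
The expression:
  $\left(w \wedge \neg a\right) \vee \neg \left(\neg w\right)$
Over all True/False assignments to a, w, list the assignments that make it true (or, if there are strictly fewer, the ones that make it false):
is true only for:
  a=False, w=True;
  a=True, w=True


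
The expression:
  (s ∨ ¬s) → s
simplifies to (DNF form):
s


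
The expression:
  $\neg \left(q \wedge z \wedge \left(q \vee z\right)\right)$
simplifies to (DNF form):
$\neg q \vee \neg z$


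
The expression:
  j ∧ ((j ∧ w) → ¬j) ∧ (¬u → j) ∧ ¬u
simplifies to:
j ∧ ¬u ∧ ¬w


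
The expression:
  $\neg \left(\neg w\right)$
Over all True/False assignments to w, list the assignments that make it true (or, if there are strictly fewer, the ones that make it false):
is true only for:
  w=True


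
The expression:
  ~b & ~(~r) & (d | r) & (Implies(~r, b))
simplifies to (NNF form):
r & ~b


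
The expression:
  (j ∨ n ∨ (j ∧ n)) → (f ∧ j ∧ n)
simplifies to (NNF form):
(¬j ∧ ¬n) ∨ (f ∧ j ∧ n)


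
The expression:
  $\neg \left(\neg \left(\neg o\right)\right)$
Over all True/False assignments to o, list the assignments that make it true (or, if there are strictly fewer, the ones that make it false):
is true only for:
  o=False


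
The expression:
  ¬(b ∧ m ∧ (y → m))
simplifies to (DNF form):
¬b ∨ ¬m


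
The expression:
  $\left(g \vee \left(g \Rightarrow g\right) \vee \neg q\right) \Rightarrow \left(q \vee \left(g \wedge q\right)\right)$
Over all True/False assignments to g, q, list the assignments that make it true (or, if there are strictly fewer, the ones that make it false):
is true only for:
  g=False, q=True;
  g=True, q=True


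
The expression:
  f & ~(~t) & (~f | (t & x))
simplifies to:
f & t & x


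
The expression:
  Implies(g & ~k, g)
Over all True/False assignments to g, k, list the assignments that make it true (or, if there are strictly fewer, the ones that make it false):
is always true.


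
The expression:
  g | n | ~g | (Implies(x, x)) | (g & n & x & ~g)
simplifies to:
True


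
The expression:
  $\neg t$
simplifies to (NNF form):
$\neg t$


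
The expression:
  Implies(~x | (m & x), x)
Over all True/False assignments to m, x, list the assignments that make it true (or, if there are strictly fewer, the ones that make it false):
is true only for:
  m=False, x=True;
  m=True, x=True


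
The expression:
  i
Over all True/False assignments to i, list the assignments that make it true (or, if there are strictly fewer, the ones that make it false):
is true only for:
  i=True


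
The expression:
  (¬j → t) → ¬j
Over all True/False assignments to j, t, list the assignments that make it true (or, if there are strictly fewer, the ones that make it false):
is true only for:
  j=False, t=False;
  j=False, t=True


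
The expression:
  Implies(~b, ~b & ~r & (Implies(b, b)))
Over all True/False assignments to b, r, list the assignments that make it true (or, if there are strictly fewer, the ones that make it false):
is false only for:
  b=False, r=True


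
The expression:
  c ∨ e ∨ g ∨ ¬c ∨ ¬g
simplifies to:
True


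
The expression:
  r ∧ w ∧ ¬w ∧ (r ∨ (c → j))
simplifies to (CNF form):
False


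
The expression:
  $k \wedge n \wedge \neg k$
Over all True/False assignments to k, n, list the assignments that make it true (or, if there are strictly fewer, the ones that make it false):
is never true.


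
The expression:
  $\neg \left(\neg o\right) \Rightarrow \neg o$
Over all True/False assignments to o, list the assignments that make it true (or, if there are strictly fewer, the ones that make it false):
is true only for:
  o=False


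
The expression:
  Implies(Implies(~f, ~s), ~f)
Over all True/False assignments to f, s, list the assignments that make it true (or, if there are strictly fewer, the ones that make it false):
is true only for:
  f=False, s=False;
  f=False, s=True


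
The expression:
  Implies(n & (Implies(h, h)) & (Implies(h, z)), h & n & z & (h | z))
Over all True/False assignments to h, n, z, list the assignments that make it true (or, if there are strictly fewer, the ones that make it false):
is false only for:
  h=False, n=True, z=False;
  h=False, n=True, z=True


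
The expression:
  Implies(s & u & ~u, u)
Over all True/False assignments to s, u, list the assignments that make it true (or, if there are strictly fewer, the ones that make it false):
is always true.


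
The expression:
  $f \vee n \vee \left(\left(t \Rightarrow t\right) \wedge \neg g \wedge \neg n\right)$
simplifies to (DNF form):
$f \vee n \vee \neg g$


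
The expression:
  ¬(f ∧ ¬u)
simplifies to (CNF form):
u ∨ ¬f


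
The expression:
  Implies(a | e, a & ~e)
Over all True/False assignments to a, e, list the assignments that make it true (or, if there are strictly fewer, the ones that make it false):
is true only for:
  a=False, e=False;
  a=True, e=False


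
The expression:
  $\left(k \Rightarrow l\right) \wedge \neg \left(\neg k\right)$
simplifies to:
$k \wedge l$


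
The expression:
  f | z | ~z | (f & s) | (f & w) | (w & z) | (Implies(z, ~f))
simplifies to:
True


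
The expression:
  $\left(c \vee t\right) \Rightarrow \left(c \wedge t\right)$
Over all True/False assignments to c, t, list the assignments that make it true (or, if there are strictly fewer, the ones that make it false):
is true only for:
  c=False, t=False;
  c=True, t=True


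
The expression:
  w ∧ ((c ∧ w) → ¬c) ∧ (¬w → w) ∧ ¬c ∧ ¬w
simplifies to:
False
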